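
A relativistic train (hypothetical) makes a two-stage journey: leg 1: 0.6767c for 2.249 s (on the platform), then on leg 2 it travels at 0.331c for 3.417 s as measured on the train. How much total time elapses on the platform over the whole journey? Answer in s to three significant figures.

Leg 1: 2.249 s is already measured on the platform.
Leg 2: γ = 1/√(1 − 0.331²) = 1/√0.8904 = 1.060; Δt_2 = 1.060 × 3.417 = 3.621 s.
Total: 2.249 + 3.621 s.

Δt = 5.87 s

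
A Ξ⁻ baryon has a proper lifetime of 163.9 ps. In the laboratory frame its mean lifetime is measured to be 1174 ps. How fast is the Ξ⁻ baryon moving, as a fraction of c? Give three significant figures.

β = 0.990

γ = Δt/τ₀ = 1174/163.9 = 7.163
β = √(1 − 1/γ²) = √(1 − 0.01949) = √0.9805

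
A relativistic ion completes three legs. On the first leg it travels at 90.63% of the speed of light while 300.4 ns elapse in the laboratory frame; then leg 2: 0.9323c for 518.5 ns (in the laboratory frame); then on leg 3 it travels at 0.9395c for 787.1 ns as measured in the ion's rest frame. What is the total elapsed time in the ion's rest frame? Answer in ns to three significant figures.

τ = 1100 ns

Leg 1: β = 0.9063; γ = 1/√(1 − 0.9063²) = 1/√0.1786 = 2.366; τ_1 = 300.4/2.366 = 127.0 ns.
Leg 2: γ = 1/√(1 − 0.9323²) = 1/√0.1308 = 2.765; τ_2 = 518.5/2.765 = 187.5 ns.
Leg 3: 787.1 ns is already measured in the ion's rest frame.
Total: 127.0 + 187.5 + 787.1 ns.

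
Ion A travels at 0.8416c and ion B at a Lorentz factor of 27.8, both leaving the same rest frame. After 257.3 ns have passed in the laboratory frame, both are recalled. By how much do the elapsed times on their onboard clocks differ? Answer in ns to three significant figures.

A: γ = 1/√(1 − 0.8416²) = 1/√0.2917 = 1.852; τ_A = 257.3/1.852 = 139.0 ns.
B: γ = 27.8; τ_B = 257.3/27.80 = 9.255 ns.

|τ_A − τ_B| = 130 ns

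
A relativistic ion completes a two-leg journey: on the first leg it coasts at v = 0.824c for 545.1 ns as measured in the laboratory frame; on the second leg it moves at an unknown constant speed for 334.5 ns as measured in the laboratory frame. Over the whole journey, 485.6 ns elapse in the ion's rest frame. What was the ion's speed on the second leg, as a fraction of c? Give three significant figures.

Leg 1: γ = 1/√(1 − 0.824²) = 1/√0.3210 = 1.765; τ_1 = 545.1/1.765 = 308.8 ns.
Leg 2: speed unknown; τ_2 = 334.5/γ_2.
Total proper time: 308.8 + τ_2 = 485.6, so τ_2 = 485.6 − 308.8 = 176.8 ns.
γ_2 = 334.5/176.8 = 1.892; β = √(1 − 1/γ²) = √0.7208.

β = 0.849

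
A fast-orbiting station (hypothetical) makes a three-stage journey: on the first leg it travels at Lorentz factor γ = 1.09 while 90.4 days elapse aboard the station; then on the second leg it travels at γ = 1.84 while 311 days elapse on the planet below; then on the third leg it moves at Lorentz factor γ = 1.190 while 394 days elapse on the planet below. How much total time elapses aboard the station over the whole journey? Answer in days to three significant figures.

Leg 1: 90.4 days is already measured aboard the station.
Leg 2: γ = 1.84; τ_2 = 311/1.840 = 169.0 days.
Leg 3: γ = 1.190; τ_3 = 394/1.190 = 331.1 days.
Total: 90.40 + 169.0 + 331.1 days.

τ = 591 days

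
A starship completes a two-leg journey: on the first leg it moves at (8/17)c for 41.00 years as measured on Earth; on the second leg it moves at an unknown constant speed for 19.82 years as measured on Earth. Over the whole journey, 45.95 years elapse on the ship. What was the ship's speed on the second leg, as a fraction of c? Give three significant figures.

β = 0.870

Leg 1: γ = 1/√(1 − (8/17)²) = 17/15 ≈ 1.133; τ_1 = 41.00/1.133 = 36.18 years.
Leg 2: speed unknown; τ_2 = 19.82/γ_2.
Total proper time: 36.18 + τ_2 = 45.95, so τ_2 = 45.95 − 36.18 = 9.774 years.
γ_2 = 19.82/9.774 = 2.028; β = √(1 − 1/γ²) = √0.7568.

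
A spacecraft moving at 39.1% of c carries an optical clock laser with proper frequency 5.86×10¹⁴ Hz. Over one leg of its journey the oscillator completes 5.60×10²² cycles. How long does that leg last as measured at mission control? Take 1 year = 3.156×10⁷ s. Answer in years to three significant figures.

Δt = 3.29 years

β = 0.391; γ = 1/√(1 − 0.391²) = 1/√0.8471 = 1.086
Proper time for N cycles: τ = N/f = 5.60×10²²/(5.86×10¹⁴) = 9.556×10⁷ s = 3.028 years.
Lab-frame duration Δt = γτ = 1.086 × 3.028 = 3.290 years.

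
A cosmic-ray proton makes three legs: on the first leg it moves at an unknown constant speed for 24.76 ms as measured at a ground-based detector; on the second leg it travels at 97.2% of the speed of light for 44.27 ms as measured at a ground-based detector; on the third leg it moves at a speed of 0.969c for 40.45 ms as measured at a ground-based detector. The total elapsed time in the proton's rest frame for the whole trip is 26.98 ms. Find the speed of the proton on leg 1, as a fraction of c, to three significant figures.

Leg 1: speed unknown; τ_1 = 24.76/γ_1.
Leg 2: β = 0.972; γ = 1/√(1 − 0.972²) = 1/√0.05522 = 4.256; τ_2 = 44.27/4.256 = 10.40 ms.
Leg 3: γ = 1/√(1 − 0.969²) = 1/√0.06104 = 4.048; τ_3 = 40.45/4.048 = 9.994 ms.
Total proper time: τ_1 + 10.40 + 9.994 = 26.98, so τ_1 = 26.98 − 20.40 = 6.584 ms.
γ_1 = 24.76/6.584 = 3.761; β = √(1 − 1/γ²) = √0.9293.

β = 0.964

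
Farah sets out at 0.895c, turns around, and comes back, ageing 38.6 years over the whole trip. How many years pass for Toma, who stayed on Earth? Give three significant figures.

Δt = 86.5 years

γ = 1/√(1 − 0.895²) = 1/√0.1990 = 2.242
Earth-frame duration is the dilated interval: Δt = γτ = 2.242 × 38.6 years.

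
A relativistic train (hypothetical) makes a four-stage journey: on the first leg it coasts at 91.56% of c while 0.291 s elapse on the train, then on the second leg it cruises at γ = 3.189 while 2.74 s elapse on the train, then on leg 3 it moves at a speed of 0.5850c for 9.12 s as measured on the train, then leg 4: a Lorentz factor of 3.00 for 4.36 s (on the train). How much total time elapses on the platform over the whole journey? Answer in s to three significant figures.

Δt = 33.8 s

Leg 1: β = 0.9156; γ = 1/√(1 − 0.9156²) = 1/√0.1617 = 2.487; Δt_1 = 2.487 × 0.291 = 0.7237 s.
Leg 2: γ = 3.189; Δt_2 = 3.189 × 2.74 = 8.738 s.
Leg 3: γ = 1/√(1 − 0.5850²) = 1/√0.6578 = 1.233; Δt_3 = 1.233 × 9.12 = 11.24 s.
Leg 4: γ = 3.00; Δt_4 = 3.000 × 4.36 = 13.08 s.
Total: 0.7237 + 8.738 + 11.24 + 13.08 s.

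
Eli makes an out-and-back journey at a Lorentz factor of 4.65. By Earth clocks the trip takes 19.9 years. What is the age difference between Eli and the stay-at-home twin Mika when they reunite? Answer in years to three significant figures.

Δt − τ = 15.6 years

γ = 4.65
Eli's elapsed proper time: τ = 19.9/4.650 = 4.280 years.
Age gap = Δt − τ = 19.9 − 4.280 years.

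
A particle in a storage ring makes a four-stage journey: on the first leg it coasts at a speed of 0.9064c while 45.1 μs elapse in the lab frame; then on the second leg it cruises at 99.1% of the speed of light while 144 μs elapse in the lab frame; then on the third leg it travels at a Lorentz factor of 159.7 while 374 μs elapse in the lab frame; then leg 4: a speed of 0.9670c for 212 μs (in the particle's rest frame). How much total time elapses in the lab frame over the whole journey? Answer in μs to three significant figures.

Leg 1: 45.1 μs is already measured in the lab frame.
Leg 2: 144 μs is already measured in the lab frame.
Leg 3: 374 μs is already measured in the lab frame.
Leg 4: γ = 1/√(1 − 0.9670²) = 1/√0.06491 = 3.925; Δt_4 = 3.925 × 212 = 832.1 μs.
Total: 45.10 + 144.0 + 374.0 + 832.1 μs.

Δt = 1400 μs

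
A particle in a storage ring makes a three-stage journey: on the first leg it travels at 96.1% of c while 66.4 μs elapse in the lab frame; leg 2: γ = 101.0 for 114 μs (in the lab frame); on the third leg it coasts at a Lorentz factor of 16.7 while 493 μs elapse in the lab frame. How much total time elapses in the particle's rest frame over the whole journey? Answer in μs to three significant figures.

Leg 1: β = 0.961; γ = 1/√(1 − 0.961²) = 1/√0.07648 = 3.616; τ_1 = 66.4/3.616 = 18.36 μs.
Leg 2: γ = 101.0; τ_2 = 114/101.0 = 1.129 μs.
Leg 3: γ = 16.7; τ_3 = 493/16.70 = 29.52 μs.
Total: 18.36 + 1.129 + 29.52 μs.

τ = 49.0 μs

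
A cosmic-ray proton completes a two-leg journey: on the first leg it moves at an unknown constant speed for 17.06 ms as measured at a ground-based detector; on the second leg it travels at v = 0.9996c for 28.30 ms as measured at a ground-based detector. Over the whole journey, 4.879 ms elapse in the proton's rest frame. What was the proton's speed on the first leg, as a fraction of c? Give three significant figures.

β = 0.971

Leg 1: speed unknown; τ_1 = 17.06/γ_1.
Leg 2: γ = 1/√(1 − 0.9996²) = 1/√7.998×10⁻⁴ = 35.36; τ_2 = 28.30/35.36 = 0.8004 ms.
Total proper time: τ_1 + 0.8004 = 4.879, so τ_1 = 4.879 − 0.8004 = 4.079 ms.
γ_1 = 17.06/4.079 = 4.183; β = √(1 − 1/γ²) = √0.9428.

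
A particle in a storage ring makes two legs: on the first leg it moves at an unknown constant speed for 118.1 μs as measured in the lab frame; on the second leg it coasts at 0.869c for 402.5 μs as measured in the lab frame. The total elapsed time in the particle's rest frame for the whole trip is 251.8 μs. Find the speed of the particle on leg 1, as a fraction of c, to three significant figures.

β = 0.895

Leg 1: speed unknown; τ_1 = 118.1/γ_1.
Leg 2: γ = 1/√(1 − 0.869²) = 1/√0.2448 = 2.021; τ_2 = 402.5/2.021 = 199.2 μs.
Total proper time: τ_1 + 199.2 = 251.8, so τ_1 = 251.8 − 199.2 = 52.64 μs.
γ_1 = 118.1/52.64 = 2.244; β = √(1 − 1/γ²) = √0.8013.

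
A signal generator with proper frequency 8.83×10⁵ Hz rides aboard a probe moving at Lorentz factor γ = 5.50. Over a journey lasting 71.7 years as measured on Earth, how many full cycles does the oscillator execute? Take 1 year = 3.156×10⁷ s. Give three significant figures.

γ = 5.50
The oscillator's own cycle count is N = f × τ where τ is the proper time aboard the probe. τ = Δt/γ = 71.7/5.500 = 13.04 years = 4.114×10⁸ s.
N = 8.83×10⁵ × 4.114×10⁸ = 3.633×10¹⁴.

N = 3.63×10¹⁴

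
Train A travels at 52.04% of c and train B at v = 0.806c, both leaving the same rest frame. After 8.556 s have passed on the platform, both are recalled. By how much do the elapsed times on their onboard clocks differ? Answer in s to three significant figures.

A: β = 0.5204; γ = 1/√(1 − 0.5204²) = 1/√0.7292 = 1.171; τ_A = 8.556/1.171 = 7.306 s.
B: γ = 1/√(1 − 0.806²) = 1/√0.3504 = 1.689; τ_B = 8.556/1.689 = 5.064 s.

|τ_A − τ_B| = 2.24 s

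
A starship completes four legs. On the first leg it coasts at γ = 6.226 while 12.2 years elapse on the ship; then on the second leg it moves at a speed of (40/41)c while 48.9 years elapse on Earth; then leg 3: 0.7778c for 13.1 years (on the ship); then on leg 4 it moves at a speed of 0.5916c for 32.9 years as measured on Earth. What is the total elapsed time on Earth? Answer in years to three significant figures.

Δt = 179 years

Leg 1: γ = 6.226; Δt_1 = 6.226 × 12.2 = 75.96 years.
Leg 2: 48.9 years is already measured on Earth.
Leg 3: γ = 1/√(1 − 0.7778²) = 1/√0.3950 = 1.591; Δt_3 = 1.591 × 13.1 = 20.84 years.
Leg 4: 32.9 years is already measured on Earth.
Total: 75.96 + 48.90 + 20.84 + 32.90 years.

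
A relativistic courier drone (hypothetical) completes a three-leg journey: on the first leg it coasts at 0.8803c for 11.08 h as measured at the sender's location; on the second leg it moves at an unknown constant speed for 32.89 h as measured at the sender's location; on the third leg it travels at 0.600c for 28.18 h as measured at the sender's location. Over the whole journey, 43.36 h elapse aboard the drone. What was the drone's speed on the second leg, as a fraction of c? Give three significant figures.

Leg 1: γ = 1/√(1 − 0.8803²) = 1/√0.2251 = 2.108; τ_1 = 11.08/2.108 = 5.257 h.
Leg 2: speed unknown; τ_2 = 32.89/γ_2.
Leg 3: γ = 1/√(1 − 0.600²) = 5/4 = 1.250; τ_3 = 28.18/1.250 = 22.54 h.
Total proper time: 5.257 + τ_2 + 22.54 = 43.36, so τ_2 = 43.36 − 27.80 = 15.56 h.
γ_2 = 32.89/15.56 = 2.114; β = √(1 − 1/γ²) = √0.7762.

β = 0.881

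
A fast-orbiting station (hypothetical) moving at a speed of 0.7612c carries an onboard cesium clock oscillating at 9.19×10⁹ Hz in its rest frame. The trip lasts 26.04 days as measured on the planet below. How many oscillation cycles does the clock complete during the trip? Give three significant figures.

γ = 1/√(1 − 0.7612²) = 1/√0.4206 = 1.542
The oscillator's own cycle count is N = f × τ where τ is the proper time aboard the station. τ = Δt/γ = 26.04/1.542 = 16.89 days = 1.459×10⁶ s.
N = 9.19×10⁹ × 1.459×10⁶ = 1.341×10¹⁶.

N = 1.34×10¹⁶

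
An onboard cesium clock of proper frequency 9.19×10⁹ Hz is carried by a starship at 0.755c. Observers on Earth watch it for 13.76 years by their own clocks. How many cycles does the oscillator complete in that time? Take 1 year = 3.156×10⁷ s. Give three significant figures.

N = 2.62×10¹⁸

γ = 1/√(1 − 0.755²) = 1/√0.4300 = 1.525
During 13.76 years of lab time, the oscillator's proper time advances by τ = Δt/γ = 13.76/1.525 = 9.023 years = 2.848×10⁸ s.
N = f × τ = 9.19×10⁹ × 2.848×10⁸ = 2.617×10¹⁸.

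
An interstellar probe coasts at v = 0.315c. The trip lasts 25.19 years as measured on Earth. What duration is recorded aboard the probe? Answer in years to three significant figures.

γ = 1/√(1 − 0.315²) = 1/√0.9008 = 1.054
The interval measured on Earth is the dilated one; the clock aboard the probe measures the proper time τ = Δt/γ = 25.19/1.054 years.

τ = 23.9 years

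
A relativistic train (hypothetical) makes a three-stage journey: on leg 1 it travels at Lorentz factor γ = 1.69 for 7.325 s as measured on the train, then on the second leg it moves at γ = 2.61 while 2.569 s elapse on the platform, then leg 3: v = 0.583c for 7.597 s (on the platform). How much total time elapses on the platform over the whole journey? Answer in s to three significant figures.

Leg 1: γ = 1.69; Δt_1 = 1.690 × 7.325 = 12.38 s.
Leg 2: 2.569 s is already measured on the platform.
Leg 3: 7.597 s is already measured on the platform.
Total: 12.38 + 2.569 + 7.597 s.

Δt = 22.5 s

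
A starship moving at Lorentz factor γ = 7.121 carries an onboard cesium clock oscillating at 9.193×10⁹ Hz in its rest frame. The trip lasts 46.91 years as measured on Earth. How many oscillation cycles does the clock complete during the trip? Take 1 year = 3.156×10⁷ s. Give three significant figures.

γ = 7.121
The oscillator's own cycle count is N = f × τ where τ is the proper time on the ship. τ = Δt/γ = 46.91/7.121 = 6.588 years = 2.079×10⁸ s.
N = 9.193×10⁹ × 2.079×10⁸ = 1.911×10¹⁸.

N = 1.91×10¹⁸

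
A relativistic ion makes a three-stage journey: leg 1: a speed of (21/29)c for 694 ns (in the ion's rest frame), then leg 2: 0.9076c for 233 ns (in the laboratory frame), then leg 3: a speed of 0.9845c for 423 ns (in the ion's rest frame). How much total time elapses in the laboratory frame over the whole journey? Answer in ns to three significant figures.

Δt = 3650 ns

Leg 1: γ = 1/√(1 − (21/29)²) = 29/20 = 1.450; Δt_1 = 1.450 × 694 = 1006 ns.
Leg 2: 233 ns is already measured in the laboratory frame.
Leg 3: γ = 1/√(1 − 0.9845²) = 1/√0.03076 = 5.702; Δt_3 = 5.702 × 423 = 2412 ns.
Total: 1006 + 233.0 + 2412 ns.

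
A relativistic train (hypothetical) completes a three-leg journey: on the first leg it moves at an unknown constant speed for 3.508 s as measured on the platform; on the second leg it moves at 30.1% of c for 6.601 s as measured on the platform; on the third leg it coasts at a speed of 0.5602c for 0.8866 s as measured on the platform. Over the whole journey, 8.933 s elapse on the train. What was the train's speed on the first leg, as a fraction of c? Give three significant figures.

Leg 1: speed unknown; τ_1 = 3.508/γ_1.
Leg 2: β = 0.301; γ = 1/√(1 − 0.301²) = 1/√0.9094 = 1.049; τ_2 = 6.601/1.049 = 6.295 s.
Leg 3: γ = 1/√(1 − 0.5602²) = 1/√0.6862 = 1.207; τ_3 = 0.8866/1.207 = 0.7344 s.
Total proper time: τ_1 + 6.295 + 0.7344 = 8.933, so τ_1 = 8.933 − 7.029 = 1.904 s.
γ_1 = 3.508/1.904 = 1.843; β = √(1 − 1/γ²) = √0.7055.

β = 0.840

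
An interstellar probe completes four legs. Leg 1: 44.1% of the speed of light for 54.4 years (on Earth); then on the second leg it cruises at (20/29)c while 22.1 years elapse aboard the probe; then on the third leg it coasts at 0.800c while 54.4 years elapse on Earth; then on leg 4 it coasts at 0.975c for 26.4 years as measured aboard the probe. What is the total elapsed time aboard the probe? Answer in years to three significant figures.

Leg 1: β = 0.441; γ = 1/√(1 − 0.441²) = 1/√0.8055 = 1.114; τ_1 = 54.4/1.114 = 48.82 years.
Leg 2: 22.1 years is already measured aboard the probe.
Leg 3: γ = 1/√(1 − 0.800²) = 5/3 ≈ 1.667; τ_3 = 54.4/1.667 = 32.64 years.
Leg 4: 26.4 years is already measured aboard the probe.
Total: 48.82 + 22.10 + 32.64 + 26.40 years.

τ = 130 years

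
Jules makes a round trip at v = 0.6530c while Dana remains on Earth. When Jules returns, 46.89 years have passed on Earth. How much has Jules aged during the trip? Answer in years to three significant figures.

γ = 1/√(1 − 0.6530²) = 1/√0.5736 = 1.320
Jules's clock measures proper time along the trip: τ = Δt/γ = 46.89/1.320 years.

τ = 35.5 years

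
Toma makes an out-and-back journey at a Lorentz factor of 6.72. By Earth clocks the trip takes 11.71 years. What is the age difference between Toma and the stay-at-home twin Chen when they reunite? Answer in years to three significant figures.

Δt − τ = 9.97 years

γ = 6.72
Toma's elapsed proper time: τ = 11.71/6.720 = 1.743 years.
Age gap = Δt − τ = 11.71 − 1.743 years.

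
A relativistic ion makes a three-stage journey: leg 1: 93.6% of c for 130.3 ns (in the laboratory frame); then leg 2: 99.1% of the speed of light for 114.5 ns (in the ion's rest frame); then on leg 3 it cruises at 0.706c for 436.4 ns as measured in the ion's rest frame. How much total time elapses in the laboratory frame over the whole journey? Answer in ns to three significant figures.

Leg 1: 130.3 ns is already measured in the laboratory frame.
Leg 2: β = 0.991; γ = 1/√(1 − 0.991²) = 1/√0.01792 = 7.470; Δt_2 = 7.470 × 114.5 = 855.4 ns.
Leg 3: γ = 1/√(1 − 0.706²) = 1/√0.5016 = 1.412; Δt_3 = 1.412 × 436.4 = 616.2 ns.
Total: 130.3 + 855.4 + 616.2 ns.

Δt = 1600 ns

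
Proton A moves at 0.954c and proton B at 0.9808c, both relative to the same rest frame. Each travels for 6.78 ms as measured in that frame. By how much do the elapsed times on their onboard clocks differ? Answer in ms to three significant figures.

|τ_A − τ_B| = 0.710 ms

A: γ = 1/√(1 − 0.954²) = 1/√0.08988 = 3.335; τ_A = 6.78/3.335 = 2.033 ms.
B: γ = 1/√(1 − 0.9808²) = 1/√0.03803 = 5.128; τ_B = 6.78/5.128 = 1.322 ms.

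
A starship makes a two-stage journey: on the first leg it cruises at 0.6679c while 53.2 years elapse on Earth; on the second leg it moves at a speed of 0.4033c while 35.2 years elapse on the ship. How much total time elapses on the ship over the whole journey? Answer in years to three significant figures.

τ = 74.8 years

Leg 1: γ = 1/√(1 − 0.6679²) = 1/√0.5539 = 1.344; τ_1 = 53.2/1.344 = 39.59 years.
Leg 2: 35.2 years is already measured on the ship.
Total: 39.59 + 35.20 years.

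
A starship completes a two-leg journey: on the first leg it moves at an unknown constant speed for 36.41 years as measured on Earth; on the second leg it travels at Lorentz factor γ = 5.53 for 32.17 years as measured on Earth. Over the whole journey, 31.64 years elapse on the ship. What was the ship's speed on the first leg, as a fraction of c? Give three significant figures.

Leg 1: speed unknown; τ_1 = 36.41/γ_1.
Leg 2: γ = 5.53; τ_2 = 32.17/5.530 = 5.817 years.
Total proper time: τ_1 + 5.817 = 31.64, so τ_1 = 31.64 − 5.817 = 25.82 years.
γ_1 = 36.41/25.82 = 1.410; β = √(1 − 1/γ²) = √0.4970.

β = 0.705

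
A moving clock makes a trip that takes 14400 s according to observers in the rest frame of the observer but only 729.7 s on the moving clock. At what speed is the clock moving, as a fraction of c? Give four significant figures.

v = 0.9987c

The proper time is measured on the moving clock (both events occur at the clock's location); Δt is measured in the rest frame of the observer. γ = Δt/τ = 14400/729.7 = 19.73.
β = √(1 − 1/γ²) = √(1 − 0.002568) = √0.9974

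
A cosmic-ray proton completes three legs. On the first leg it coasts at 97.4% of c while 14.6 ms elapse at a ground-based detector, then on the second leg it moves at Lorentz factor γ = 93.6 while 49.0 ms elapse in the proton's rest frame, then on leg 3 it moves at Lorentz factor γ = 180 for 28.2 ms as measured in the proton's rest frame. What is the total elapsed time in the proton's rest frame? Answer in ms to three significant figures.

Leg 1: β = 0.974; γ = 1/√(1 − 0.974²) = 1/√0.05132 = 4.414; τ_1 = 14.6/4.414 = 3.308 ms.
Leg 2: 49.0 ms is already measured in the proton's rest frame.
Leg 3: 28.2 ms is already measured in the proton's rest frame.
Total: 3.308 + 49.00 + 28.20 ms.

τ = 80.5 ms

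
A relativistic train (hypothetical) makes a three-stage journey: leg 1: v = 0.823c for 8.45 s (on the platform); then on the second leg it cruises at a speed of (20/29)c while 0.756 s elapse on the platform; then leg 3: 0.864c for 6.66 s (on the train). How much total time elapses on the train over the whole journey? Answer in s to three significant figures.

τ = 12.0 s

Leg 1: γ = 1/√(1 − 0.823²) = 1/√0.3227 = 1.760; τ_1 = 8.45/1.760 = 4.800 s.
Leg 2: γ = 1/√(1 − (20/29)²) = 29/21 ≈ 1.381; τ_2 = 0.756/1.381 = 0.5474 s.
Leg 3: 6.66 s is already measured on the train.
Total: 4.800 + 0.5474 + 6.660 s.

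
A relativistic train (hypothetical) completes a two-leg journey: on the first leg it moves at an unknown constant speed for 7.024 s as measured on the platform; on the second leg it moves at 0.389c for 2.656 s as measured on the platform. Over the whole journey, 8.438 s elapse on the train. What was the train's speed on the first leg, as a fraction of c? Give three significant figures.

β = 0.522

Leg 1: speed unknown; τ_1 = 7.024/γ_1.
Leg 2: γ = 1/√(1 − 0.389²) = 1/√0.8487 = 1.085; τ_2 = 2.656/1.085 = 2.447 s.
Total proper time: τ_1 + 2.447 = 8.438, so τ_1 = 8.438 − 2.447 = 5.991 s.
γ_1 = 7.024/5.991 = 1.172; β = √(1 − 1/γ²) = √0.2725.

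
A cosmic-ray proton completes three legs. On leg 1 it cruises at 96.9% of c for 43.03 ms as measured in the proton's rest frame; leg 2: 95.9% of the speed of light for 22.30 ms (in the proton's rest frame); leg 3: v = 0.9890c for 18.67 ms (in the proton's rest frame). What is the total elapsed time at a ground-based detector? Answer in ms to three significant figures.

Leg 1: β = 0.969; γ = 1/√(1 − 0.969²) = 1/√0.06104 = 4.048; Δt_1 = 4.048 × 43.03 = 174.2 ms.
Leg 2: β = 0.959; γ = 1/√(1 − 0.959²) = 1/√0.08032 = 3.529; Δt_2 = 3.529 × 22.30 = 78.69 ms.
Leg 3: γ = 1/√(1 − 0.9890²) = 1/√0.02188 = 6.761; Δt_3 = 6.761 × 18.67 = 126.2 ms.
Total: 174.2 + 78.69 + 126.2 ms.

Δt = 379 ms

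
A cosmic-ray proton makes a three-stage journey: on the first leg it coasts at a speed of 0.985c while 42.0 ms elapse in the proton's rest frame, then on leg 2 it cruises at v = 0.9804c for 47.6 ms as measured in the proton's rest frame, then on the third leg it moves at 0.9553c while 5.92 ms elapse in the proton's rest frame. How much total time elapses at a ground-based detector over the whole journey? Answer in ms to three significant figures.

Δt = 505 ms

Leg 1: γ = 1/√(1 − 0.985²) = 1/√0.02977 = 5.795; Δt_1 = 5.795 × 42.0 = 243.4 ms.
Leg 2: γ = 1/√(1 − 0.9804²) = 1/√0.03882 = 5.076; Δt_2 = 5.076 × 47.6 = 241.6 ms.
Leg 3: γ = 1/√(1 − 0.9553²) = 1/√0.08740 = 3.383; Δt_3 = 3.383 × 5.92 = 20.02 ms.
Total: 243.4 + 241.6 + 20.02 ms.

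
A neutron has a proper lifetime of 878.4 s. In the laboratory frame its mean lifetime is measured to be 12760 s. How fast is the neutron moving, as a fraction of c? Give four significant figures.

γ = Δt/τ₀ = 12760/878.4 = 14.53
β = √(1 − 1/γ²) = √(1 − 0.004739) = √0.9953

v = 0.9976c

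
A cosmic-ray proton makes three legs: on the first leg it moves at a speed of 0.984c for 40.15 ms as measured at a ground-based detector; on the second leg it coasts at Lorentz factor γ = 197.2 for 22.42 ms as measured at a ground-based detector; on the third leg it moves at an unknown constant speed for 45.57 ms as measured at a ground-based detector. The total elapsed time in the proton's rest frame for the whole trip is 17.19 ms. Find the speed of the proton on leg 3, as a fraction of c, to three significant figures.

β = 0.976

Leg 1: γ = 1/√(1 − 0.984²) = 1/√0.03174 = 5.613; τ_1 = 40.15/5.613 = 7.153 ms.
Leg 2: γ = 197.2; τ_2 = 22.42/197.2 = 0.1137 ms.
Leg 3: speed unknown; τ_3 = 45.57/γ_3.
Total proper time: 7.153 + 0.1137 + τ_3 = 17.19, so τ_3 = 17.19 − 7.267 = 9.923 ms.
γ_3 = 45.57/9.923 = 4.592; β = √(1 − 1/γ²) = √0.9526.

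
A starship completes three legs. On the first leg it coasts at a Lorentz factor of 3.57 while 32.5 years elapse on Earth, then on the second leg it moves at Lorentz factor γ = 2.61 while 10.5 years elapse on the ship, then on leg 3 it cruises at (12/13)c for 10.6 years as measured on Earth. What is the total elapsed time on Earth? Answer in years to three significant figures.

Leg 1: 32.5 years is already measured on Earth.
Leg 2: γ = 2.61; Δt_2 = 2.610 × 10.5 = 27.40 years.
Leg 3: 10.6 years is already measured on Earth.
Total: 32.50 + 27.40 + 10.60 years.

Δt = 70.5 years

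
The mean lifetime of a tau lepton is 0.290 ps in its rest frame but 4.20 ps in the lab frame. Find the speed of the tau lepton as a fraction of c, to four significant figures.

v = 0.9976c

γ = Δt/τ₀ = 4.20/0.290 = 14.48
β = √(1 − 1/γ²) = √(1 − 0.004768) = √0.9952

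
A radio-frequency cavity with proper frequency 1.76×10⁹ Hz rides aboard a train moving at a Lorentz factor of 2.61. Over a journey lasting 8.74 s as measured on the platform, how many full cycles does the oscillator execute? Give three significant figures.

γ = 2.61
The oscillator's own cycle count is N = f × τ where τ is the proper time on the train. τ = Δt/γ = 8.74/2.610 = 3.349 s = 3.349×10⁰ s.
N = 1.76×10⁹ × 3.349×10⁰ = 5.894×10⁹.

N = 5.89×10⁹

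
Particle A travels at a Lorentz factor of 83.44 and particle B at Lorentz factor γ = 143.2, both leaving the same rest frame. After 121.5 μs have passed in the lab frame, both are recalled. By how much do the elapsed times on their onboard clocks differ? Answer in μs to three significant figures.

|τ_A − τ_B| = 0.608 μs

A: γ = 83.44; τ_A = 121.5/83.44 = 1.456 μs.
B: γ = 143.2; τ_B = 121.5/143.2 = 0.8485 μs.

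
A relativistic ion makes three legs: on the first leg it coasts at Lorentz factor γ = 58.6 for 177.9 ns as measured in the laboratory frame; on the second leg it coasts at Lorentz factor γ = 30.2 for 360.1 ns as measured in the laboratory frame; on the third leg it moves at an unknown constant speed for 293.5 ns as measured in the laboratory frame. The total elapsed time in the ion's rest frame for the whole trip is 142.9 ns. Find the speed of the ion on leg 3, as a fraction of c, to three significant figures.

Leg 1: γ = 58.6; τ_1 = 177.9/58.60 = 3.036 ns.
Leg 2: γ = 30.2; τ_2 = 360.1/30.20 = 11.92 ns.
Leg 3: speed unknown; τ_3 = 293.5/γ_3.
Total proper time: 3.036 + 11.92 + τ_3 = 142.9, so τ_3 = 142.9 − 14.96 = 127.9 ns.
γ_3 = 293.5/127.9 = 2.294; β = √(1 − 1/γ²) = √0.8100.

β = 0.900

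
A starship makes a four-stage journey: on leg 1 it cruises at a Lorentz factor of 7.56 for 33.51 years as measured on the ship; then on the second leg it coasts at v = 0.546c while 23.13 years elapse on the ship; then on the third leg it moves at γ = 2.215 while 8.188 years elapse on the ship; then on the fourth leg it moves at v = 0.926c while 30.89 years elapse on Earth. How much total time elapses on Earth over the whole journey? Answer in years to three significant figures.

Leg 1: γ = 7.56; Δt_1 = 7.560 × 33.51 = 253.3 years.
Leg 2: γ = 1/√(1 − 0.546²) = 1/√0.7019 = 1.194; Δt_2 = 1.194 × 23.13 = 27.61 years.
Leg 3: γ = 2.215; Δt_3 = 2.215 × 8.188 = 18.14 years.
Leg 4: 30.89 years is already measured on Earth.
Total: 253.3 + 27.61 + 18.14 + 30.89 years.

Δt = 330 years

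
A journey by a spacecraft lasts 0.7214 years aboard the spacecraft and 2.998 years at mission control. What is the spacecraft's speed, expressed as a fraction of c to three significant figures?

The proper time is measured aboard the spacecraft (both events occur at the spacecraft's location); Δt is measured at mission control. γ = Δt/τ = 2.998/0.7214 = 4.156.
β = √(1 − 1/γ²) = √(1 − 0.05790) = √0.9421

β = 0.971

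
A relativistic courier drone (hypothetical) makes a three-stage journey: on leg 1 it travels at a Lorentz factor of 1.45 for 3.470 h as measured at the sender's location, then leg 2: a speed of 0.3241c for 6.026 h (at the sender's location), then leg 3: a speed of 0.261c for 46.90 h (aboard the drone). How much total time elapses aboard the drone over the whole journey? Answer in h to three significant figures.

τ = 55.0 h

Leg 1: γ = 1.45; τ_1 = 3.470/1.450 = 2.393 h.
Leg 2: γ = 1/√(1 − 0.3241²) = 1/√0.8950 = 1.057; τ_2 = 6.026/1.057 = 5.701 h.
Leg 3: 46.90 h is already measured aboard the drone.
Total: 2.393 + 5.701 + 46.90 h.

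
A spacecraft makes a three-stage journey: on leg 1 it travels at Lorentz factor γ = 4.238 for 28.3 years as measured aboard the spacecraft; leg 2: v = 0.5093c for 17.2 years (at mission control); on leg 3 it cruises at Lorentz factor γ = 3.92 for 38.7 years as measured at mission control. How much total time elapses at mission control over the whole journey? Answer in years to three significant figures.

Δt = 176 years

Leg 1: γ = 4.238; Δt_1 = 4.238 × 28.3 = 119.9 years.
Leg 2: 17.2 years is already measured at mission control.
Leg 3: 38.7 years is already measured at mission control.
Total: 119.9 + 17.20 + 38.70 years.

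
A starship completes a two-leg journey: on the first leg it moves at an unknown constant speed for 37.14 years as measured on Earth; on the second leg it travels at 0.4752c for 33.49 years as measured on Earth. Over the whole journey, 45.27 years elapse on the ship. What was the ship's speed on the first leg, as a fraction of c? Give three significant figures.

Leg 1: speed unknown; τ_1 = 37.14/γ_1.
Leg 2: γ = 1/√(1 − 0.4752²) = 1/√0.7742 = 1.137; τ_2 = 33.49/1.137 = 29.47 years.
Total proper time: τ_1 + 29.47 = 45.27, so τ_1 = 45.27 − 29.47 = 15.80 years.
γ_1 = 37.14/15.80 = 2.350; β = √(1 − 1/γ²) = √0.8190.

β = 0.905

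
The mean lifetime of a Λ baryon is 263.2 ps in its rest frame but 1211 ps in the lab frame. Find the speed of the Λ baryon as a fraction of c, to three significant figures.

v = 0.976c

γ = Δt/τ₀ = 1211/263.2 = 4.601
β = √(1 − 1/γ²) = √(1 − 0.04724) = √0.9528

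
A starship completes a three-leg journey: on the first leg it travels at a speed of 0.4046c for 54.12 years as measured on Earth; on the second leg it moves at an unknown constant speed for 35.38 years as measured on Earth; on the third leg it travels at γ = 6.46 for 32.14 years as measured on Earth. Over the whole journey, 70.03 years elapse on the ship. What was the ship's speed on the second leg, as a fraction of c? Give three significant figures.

β = 0.898

Leg 1: γ = 1/√(1 − 0.4046²) = 1/√0.8363 = 1.094; τ_1 = 54.12/1.094 = 49.49 years.
Leg 2: speed unknown; τ_2 = 35.38/γ_2.
Leg 3: γ = 6.46; τ_3 = 32.14/6.460 = 4.975 years.
Total proper time: 49.49 + τ_2 + 4.975 = 70.03, so τ_2 = 70.03 − 54.47 = 15.56 years.
γ_2 = 35.38/15.56 = 2.273; β = √(1 − 1/γ²) = √0.8065.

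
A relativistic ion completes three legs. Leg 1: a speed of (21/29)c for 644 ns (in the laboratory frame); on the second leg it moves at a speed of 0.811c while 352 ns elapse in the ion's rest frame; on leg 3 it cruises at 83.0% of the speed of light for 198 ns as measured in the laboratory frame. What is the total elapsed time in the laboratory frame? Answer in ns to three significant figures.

Δt = 1440 ns

Leg 1: 644 ns is already measured in the laboratory frame.
Leg 2: γ = 1/√(1 − 0.811²) = 1/√0.3423 = 1.709; Δt_2 = 1.709 × 352 = 601.7 ns.
Leg 3: 198 ns is already measured in the laboratory frame.
Total: 644.0 + 601.7 + 198.0 ns.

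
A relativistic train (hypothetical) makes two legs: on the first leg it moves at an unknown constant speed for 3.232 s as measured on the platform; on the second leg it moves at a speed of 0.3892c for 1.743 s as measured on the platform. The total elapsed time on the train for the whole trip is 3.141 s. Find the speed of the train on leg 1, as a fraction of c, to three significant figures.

Leg 1: speed unknown; τ_1 = 3.232/γ_1.
Leg 2: γ = 1/√(1 − 0.3892²) = 1/√0.8485 = 1.086; τ_2 = 1.743/1.086 = 1.606 s.
Total proper time: τ_1 + 1.606 = 3.141, so τ_1 = 3.141 − 1.606 = 1.535 s.
γ_1 = 3.232/1.535 = 2.105; β = √(1 − 1/γ²) = √0.7743.

β = 0.880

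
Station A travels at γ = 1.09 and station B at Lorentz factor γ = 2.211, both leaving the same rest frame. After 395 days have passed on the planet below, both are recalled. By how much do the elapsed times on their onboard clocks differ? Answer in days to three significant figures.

|τ_A − τ_B| = 184 days

A: γ = 1.09; τ_A = 395/1.090 = 362.4 days.
B: γ = 2.211; τ_B = 395/2.211 = 178.7 days.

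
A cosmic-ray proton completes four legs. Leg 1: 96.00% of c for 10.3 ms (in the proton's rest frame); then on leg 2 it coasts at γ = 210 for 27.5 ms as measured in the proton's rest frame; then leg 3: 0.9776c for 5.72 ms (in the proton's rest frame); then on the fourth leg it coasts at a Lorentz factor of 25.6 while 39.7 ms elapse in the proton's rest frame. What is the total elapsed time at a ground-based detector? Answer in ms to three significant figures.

Δt = 6860 ms

Leg 1: β = 0.9600; γ = 1/√(1 − 0.9600²) = 1/√0.07840 = 3.571; Δt_1 = 3.571 × 10.3 = 36.79 ms.
Leg 2: γ = 210; Δt_2 = 210.0 × 27.5 = 5775 ms.
Leg 3: γ = 1/√(1 − 0.9776²) = 1/√0.04430 = 4.751; Δt_3 = 4.751 × 5.72 = 27.18 ms.
Leg 4: γ = 25.6; Δt_4 = 25.60 × 39.7 = 1016 ms.
Total: 36.79 + 5775 + 27.18 + 1016 ms.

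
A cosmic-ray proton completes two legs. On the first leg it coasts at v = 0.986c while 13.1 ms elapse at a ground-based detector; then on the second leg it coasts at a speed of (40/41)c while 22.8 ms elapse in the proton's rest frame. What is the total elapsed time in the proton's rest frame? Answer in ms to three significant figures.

τ = 25.0 ms

Leg 1: γ = 1/√(1 − 0.986²) = 1/√0.02780 = 5.997; τ_1 = 13.1/5.997 = 2.184 ms.
Leg 2: 22.8 ms is already measured in the proton's rest frame.
Total: 2.184 + 22.80 ms.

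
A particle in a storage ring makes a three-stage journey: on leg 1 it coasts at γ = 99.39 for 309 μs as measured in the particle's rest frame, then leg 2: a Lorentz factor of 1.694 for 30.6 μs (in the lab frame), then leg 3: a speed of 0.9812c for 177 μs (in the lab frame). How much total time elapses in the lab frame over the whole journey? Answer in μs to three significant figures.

Leg 1: γ = 99.39; Δt_1 = 99.39 × 309 = 3.071×10⁴ μs.
Leg 2: 30.6 μs is already measured in the lab frame.
Leg 3: 177 μs is already measured in the lab frame.
Total: 3.071×10⁴ + 30.60 + 177.0 μs.

Δt = 3.09×10⁴ μs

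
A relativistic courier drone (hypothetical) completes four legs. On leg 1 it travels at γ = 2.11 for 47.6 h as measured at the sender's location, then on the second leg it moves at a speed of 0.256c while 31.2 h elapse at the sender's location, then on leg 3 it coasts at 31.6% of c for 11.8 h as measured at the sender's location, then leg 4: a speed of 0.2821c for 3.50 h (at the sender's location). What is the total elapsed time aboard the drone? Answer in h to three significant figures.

Leg 1: γ = 2.11; τ_1 = 47.6/2.110 = 22.56 h.
Leg 2: γ = 1/√(1 − 0.256²) = 1/√0.9345 = 1.034; τ_2 = 31.2/1.034 = 30.16 h.
Leg 3: β = 0.316; γ = 1/√(1 − 0.316²) = 1/√0.9001 = 1.054; τ_3 = 11.8/1.054 = 11.20 h.
Leg 4: γ = 1/√(1 − 0.2821²) = 1/√0.9204 = 1.042; τ_4 = 3.50/1.042 = 3.358 h.
Total: 22.56 + 30.16 + 11.20 + 3.358 h.

τ = 67.3 h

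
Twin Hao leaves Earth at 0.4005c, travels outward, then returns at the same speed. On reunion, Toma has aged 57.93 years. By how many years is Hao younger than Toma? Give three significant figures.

Δt − τ = 4.85 years

γ = 1/√(1 − 0.4005²) = 1/√0.8396 = 1.091
Hao's elapsed proper time: τ = 57.93/1.091 = 53.08 years.
Age gap = Δt − τ = 57.93 − 53.08 years.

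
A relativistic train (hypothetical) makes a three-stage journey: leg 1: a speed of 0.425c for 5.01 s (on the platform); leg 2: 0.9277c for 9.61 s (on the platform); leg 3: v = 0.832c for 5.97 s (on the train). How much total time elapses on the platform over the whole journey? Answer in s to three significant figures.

Leg 1: 5.01 s is already measured on the platform.
Leg 2: 9.61 s is already measured on the platform.
Leg 3: γ = 1/√(1 − 0.832²) = 1/√0.3078 = 1.803; Δt_3 = 1.803 × 5.97 = 10.76 s.
Total: 5.010 + 9.610 + 10.76 s.

Δt = 25.4 s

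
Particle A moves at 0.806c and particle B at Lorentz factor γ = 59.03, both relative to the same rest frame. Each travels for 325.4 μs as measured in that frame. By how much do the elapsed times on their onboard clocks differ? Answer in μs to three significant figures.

A: γ = 1/√(1 − 0.806²) = 1/√0.3504 = 1.689; τ_A = 325.4/1.689 = 192.6 μs.
B: γ = 59.03; τ_B = 325.4/59.03 = 5.512 μs.

|τ_A − τ_B| = 187 μs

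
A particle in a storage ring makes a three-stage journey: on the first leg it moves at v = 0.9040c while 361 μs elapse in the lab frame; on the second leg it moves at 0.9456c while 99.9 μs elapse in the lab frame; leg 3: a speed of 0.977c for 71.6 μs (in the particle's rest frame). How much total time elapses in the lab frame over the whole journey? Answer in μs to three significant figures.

Δt = 797 μs

Leg 1: 361 μs is already measured in the lab frame.
Leg 2: 99.9 μs is already measured in the lab frame.
Leg 3: γ = 1/√(1 − 0.977²) = 1/√0.04547 = 4.690; Δt_3 = 4.690 × 71.6 = 335.8 μs.
Total: 361.0 + 99.90 + 335.8 μs.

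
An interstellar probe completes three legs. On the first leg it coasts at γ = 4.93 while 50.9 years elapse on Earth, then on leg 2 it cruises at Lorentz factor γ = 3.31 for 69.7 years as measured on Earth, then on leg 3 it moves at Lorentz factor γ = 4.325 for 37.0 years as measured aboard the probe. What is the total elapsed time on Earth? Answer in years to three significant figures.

Leg 1: 50.9 years is already measured on Earth.
Leg 2: 69.7 years is already measured on Earth.
Leg 3: γ = 4.325; Δt_3 = 4.325 × 37.0 = 160.0 years.
Total: 50.90 + 69.70 + 160.0 years.

Δt = 281 years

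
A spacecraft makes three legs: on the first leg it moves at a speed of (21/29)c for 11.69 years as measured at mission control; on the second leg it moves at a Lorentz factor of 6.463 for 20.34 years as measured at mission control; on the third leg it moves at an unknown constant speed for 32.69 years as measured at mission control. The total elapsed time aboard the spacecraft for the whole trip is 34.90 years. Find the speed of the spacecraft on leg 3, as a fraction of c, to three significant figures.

β = 0.689

Leg 1: γ = 1/√(1 − (21/29)²) = 29/20 = 1.450; τ_1 = 11.69/1.450 = 8.062 years.
Leg 2: γ = 6.463; τ_2 = 20.34/6.463 = 3.147 years.
Leg 3: speed unknown; τ_3 = 32.69/γ_3.
Total proper time: 8.062 + 3.147 + τ_3 = 34.90, so τ_3 = 34.90 − 11.21 = 23.69 years.
γ_3 = 32.69/23.69 = 1.380; β = √(1 − 1/γ²) = √0.4748.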